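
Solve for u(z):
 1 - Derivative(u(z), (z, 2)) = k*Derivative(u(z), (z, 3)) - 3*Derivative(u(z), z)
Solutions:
 u(z) = C1 + C2*exp(z*(sqrt(12*k + 1) - 1)/(2*k)) + C3*exp(-z*(sqrt(12*k + 1) + 1)/(2*k)) - z/3


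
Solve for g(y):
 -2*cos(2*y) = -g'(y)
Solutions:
 g(y) = C1 + sin(2*y)


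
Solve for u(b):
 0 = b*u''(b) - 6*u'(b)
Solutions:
 u(b) = C1 + C2*b^7


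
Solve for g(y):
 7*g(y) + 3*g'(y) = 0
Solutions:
 g(y) = C1*exp(-7*y/3)


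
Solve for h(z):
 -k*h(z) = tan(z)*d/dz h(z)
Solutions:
 h(z) = C1*exp(-k*log(sin(z)))


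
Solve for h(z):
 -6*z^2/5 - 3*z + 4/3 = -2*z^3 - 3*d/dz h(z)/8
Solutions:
 h(z) = C1 - 4*z^4/3 + 16*z^3/15 + 4*z^2 - 32*z/9


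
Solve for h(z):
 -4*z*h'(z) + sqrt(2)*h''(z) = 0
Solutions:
 h(z) = C1 + C2*erfi(2^(1/4)*z)


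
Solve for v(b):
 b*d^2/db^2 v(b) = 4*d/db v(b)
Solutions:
 v(b) = C1 + C2*b^5


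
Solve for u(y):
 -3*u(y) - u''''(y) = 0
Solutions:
 u(y) = (C1*sin(sqrt(2)*3^(1/4)*y/2) + C2*cos(sqrt(2)*3^(1/4)*y/2))*exp(-sqrt(2)*3^(1/4)*y/2) + (C3*sin(sqrt(2)*3^(1/4)*y/2) + C4*cos(sqrt(2)*3^(1/4)*y/2))*exp(sqrt(2)*3^(1/4)*y/2)


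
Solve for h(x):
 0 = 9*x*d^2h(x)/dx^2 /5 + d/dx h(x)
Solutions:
 h(x) = C1 + C2*x^(4/9)


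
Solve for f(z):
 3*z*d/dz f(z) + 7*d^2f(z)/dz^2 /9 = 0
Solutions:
 f(z) = C1 + C2*erf(3*sqrt(42)*z/14)


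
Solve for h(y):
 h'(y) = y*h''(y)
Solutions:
 h(y) = C1 + C2*y^2


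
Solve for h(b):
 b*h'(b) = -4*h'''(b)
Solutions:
 h(b) = C1 + Integral(C2*airyai(-2^(1/3)*b/2) + C3*airybi(-2^(1/3)*b/2), b)


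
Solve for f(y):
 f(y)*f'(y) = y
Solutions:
 f(y) = -sqrt(C1 + y^2)
 f(y) = sqrt(C1 + y^2)


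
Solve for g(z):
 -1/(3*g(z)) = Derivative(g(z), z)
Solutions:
 g(z) = -sqrt(C1 - 6*z)/3
 g(z) = sqrt(C1 - 6*z)/3


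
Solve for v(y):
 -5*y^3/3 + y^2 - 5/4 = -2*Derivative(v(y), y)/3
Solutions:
 v(y) = C1 + 5*y^4/8 - y^3/2 + 15*y/8


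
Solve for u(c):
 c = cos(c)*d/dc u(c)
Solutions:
 u(c) = C1 + Integral(c/cos(c), c)


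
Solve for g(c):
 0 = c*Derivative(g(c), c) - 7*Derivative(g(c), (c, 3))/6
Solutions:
 g(c) = C1 + Integral(C2*airyai(6^(1/3)*7^(2/3)*c/7) + C3*airybi(6^(1/3)*7^(2/3)*c/7), c)


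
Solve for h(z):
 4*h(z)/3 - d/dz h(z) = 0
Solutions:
 h(z) = C1*exp(4*z/3)


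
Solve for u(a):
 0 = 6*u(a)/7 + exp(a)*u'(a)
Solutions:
 u(a) = C1*exp(6*exp(-a)/7)


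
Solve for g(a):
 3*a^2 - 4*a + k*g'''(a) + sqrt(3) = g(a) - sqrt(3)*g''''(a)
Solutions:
 g(a) = C1*exp(a*(-sqrt(3)*k - sqrt(3)*sqrt(k^2 + 2*2^(2/3)*3^(1/6)*(-3*k^2 + sqrt(9*k^4 + 256*sqrt(3)))^(1/3) - 16*6^(1/3)/(-3*k^2 + sqrt(9*k^4 + 256*sqrt(3)))^(1/3)) + sqrt(6)*sqrt(k^3/sqrt(k^2 + 2*2^(2/3)*3^(1/6)*(-3*k^2 + sqrt(9*k^4 + 256*sqrt(3)))^(1/3) - 16*6^(1/3)/(-3*k^2 + sqrt(9*k^4 + 256*sqrt(3)))^(1/3)) + k^2 - 2^(2/3)*3^(1/6)*(-3*k^2 + sqrt(9*k^4 + 256*sqrt(3)))^(1/3) + 8*6^(1/3)/(-3*k^2 + sqrt(9*k^4 + 256*sqrt(3)))^(1/3)))/12) + C2*exp(a*(-sqrt(3)*k + sqrt(3)*sqrt(k^2 + 2*2^(2/3)*3^(1/6)*(-3*k^2 + sqrt(9*k^4 + 256*sqrt(3)))^(1/3) - 16*6^(1/3)/(-3*k^2 + sqrt(9*k^4 + 256*sqrt(3)))^(1/3)) - sqrt(6)*sqrt(-k^3/sqrt(k^2 + 2*2^(2/3)*3^(1/6)*(-3*k^2 + sqrt(9*k^4 + 256*sqrt(3)))^(1/3) - 16*6^(1/3)/(-3*k^2 + sqrt(9*k^4 + 256*sqrt(3)))^(1/3)) + k^2 - 2^(2/3)*3^(1/6)*(-3*k^2 + sqrt(9*k^4 + 256*sqrt(3)))^(1/3) + 8*6^(1/3)/(-3*k^2 + sqrt(9*k^4 + 256*sqrt(3)))^(1/3)))/12) + C3*exp(a*(-sqrt(3)*k + sqrt(3)*sqrt(k^2 + 2*2^(2/3)*3^(1/6)*(-3*k^2 + sqrt(9*k^4 + 256*sqrt(3)))^(1/3) - 16*6^(1/3)/(-3*k^2 + sqrt(9*k^4 + 256*sqrt(3)))^(1/3)) + sqrt(6)*sqrt(-k^3/sqrt(k^2 + 2*2^(2/3)*3^(1/6)*(-3*k^2 + sqrt(9*k^4 + 256*sqrt(3)))^(1/3) - 16*6^(1/3)/(-3*k^2 + sqrt(9*k^4 + 256*sqrt(3)))^(1/3)) + k^2 - 2^(2/3)*3^(1/6)*(-3*k^2 + sqrt(9*k^4 + 256*sqrt(3)))^(1/3) + 8*6^(1/3)/(-3*k^2 + sqrt(9*k^4 + 256*sqrt(3)))^(1/3)))/12) + C4*exp(-a*(sqrt(3)*k + sqrt(3)*sqrt(k^2 + 2*2^(2/3)*3^(1/6)*(-3*k^2 + sqrt(9*k^4 + 256*sqrt(3)))^(1/3) - 16*6^(1/3)/(-3*k^2 + sqrt(9*k^4 + 256*sqrt(3)))^(1/3)) + sqrt(6)*sqrt(k^3/sqrt(k^2 + 2*2^(2/3)*3^(1/6)*(-3*k^2 + sqrt(9*k^4 + 256*sqrt(3)))^(1/3) - 16*6^(1/3)/(-3*k^2 + sqrt(9*k^4 + 256*sqrt(3)))^(1/3)) + k^2 - 2^(2/3)*3^(1/6)*(-3*k^2 + sqrt(9*k^4 + 256*sqrt(3)))^(1/3) + 8*6^(1/3)/(-3*k^2 + sqrt(9*k^4 + 256*sqrt(3)))^(1/3)))/12) + 3*a^2 - 4*a + sqrt(3)


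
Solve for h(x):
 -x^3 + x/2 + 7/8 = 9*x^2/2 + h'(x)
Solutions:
 h(x) = C1 - x^4/4 - 3*x^3/2 + x^2/4 + 7*x/8


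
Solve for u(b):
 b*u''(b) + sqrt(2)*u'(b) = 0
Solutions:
 u(b) = C1 + C2*b^(1 - sqrt(2))


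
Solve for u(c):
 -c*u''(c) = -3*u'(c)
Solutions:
 u(c) = C1 + C2*c^4


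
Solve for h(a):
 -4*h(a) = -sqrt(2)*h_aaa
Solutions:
 h(a) = C3*exp(sqrt(2)*a) + (C1*sin(sqrt(6)*a/2) + C2*cos(sqrt(6)*a/2))*exp(-sqrt(2)*a/2)


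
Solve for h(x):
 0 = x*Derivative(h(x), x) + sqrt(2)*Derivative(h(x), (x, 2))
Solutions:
 h(x) = C1 + C2*erf(2^(1/4)*x/2)


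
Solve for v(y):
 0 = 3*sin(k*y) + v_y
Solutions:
 v(y) = C1 + 3*cos(k*y)/k


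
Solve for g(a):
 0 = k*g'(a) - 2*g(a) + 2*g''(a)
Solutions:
 g(a) = C1*exp(a*(-k + sqrt(k^2 + 16))/4) + C2*exp(-a*(k + sqrt(k^2 + 16))/4)


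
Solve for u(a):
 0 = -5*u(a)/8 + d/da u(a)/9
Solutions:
 u(a) = C1*exp(45*a/8)


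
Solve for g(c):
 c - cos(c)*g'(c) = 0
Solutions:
 g(c) = C1 + Integral(c/cos(c), c)


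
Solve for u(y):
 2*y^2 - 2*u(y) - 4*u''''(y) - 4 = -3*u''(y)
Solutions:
 u(y) = y^2 + (C1*sin(2^(3/4)*y*sin(atan(sqrt(23)/3)/2)/2) + C2*cos(2^(3/4)*y*sin(atan(sqrt(23)/3)/2)/2))*exp(-2^(3/4)*y*cos(atan(sqrt(23)/3)/2)/2) + (C3*sin(2^(3/4)*y*sin(atan(sqrt(23)/3)/2)/2) + C4*cos(2^(3/4)*y*sin(atan(sqrt(23)/3)/2)/2))*exp(2^(3/4)*y*cos(atan(sqrt(23)/3)/2)/2) + 1


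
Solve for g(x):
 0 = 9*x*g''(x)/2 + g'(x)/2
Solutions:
 g(x) = C1 + C2*x^(8/9)


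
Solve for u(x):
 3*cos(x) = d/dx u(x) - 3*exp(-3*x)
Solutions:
 u(x) = C1 + 3*sin(x) - exp(-3*x)


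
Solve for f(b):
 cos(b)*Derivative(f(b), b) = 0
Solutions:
 f(b) = C1


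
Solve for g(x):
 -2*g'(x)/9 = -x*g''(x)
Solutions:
 g(x) = C1 + C2*x^(11/9)


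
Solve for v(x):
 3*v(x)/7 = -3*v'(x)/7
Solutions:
 v(x) = C1*exp(-x)


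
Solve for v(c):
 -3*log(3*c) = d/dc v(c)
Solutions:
 v(c) = C1 - 3*c*log(c) - c*log(27) + 3*c


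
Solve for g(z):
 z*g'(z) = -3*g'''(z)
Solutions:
 g(z) = C1 + Integral(C2*airyai(-3^(2/3)*z/3) + C3*airybi(-3^(2/3)*z/3), z)


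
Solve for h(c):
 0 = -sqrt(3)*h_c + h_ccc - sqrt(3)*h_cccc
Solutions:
 h(c) = C1 + C2*exp(c*(2*18^(1/3)/(-2*sqrt(3) + sqrt(-12 + (243 - 2*sqrt(3))^2) + 243)^(1/3) + 4*sqrt(3) + 12^(1/3)*(-2*sqrt(3) + sqrt(-12 + (243 - 2*sqrt(3))^2) + 243)^(1/3))/36)*sin(2^(1/3)*3^(1/6)*c*(-2^(1/3)*3^(2/3)*(-2*sqrt(3) + 9*sqrt(-4/27 + (27 - 2*sqrt(3)/9)^2) + 243)^(1/3) + 6/(-2*sqrt(3) + 9*sqrt(-4/27 + (27 - 2*sqrt(3)/9)^2) + 243)^(1/3))/36) + C3*exp(c*(2*18^(1/3)/(-2*sqrt(3) + sqrt(-12 + (243 - 2*sqrt(3))^2) + 243)^(1/3) + 4*sqrt(3) + 12^(1/3)*(-2*sqrt(3) + sqrt(-12 + (243 - 2*sqrt(3))^2) + 243)^(1/3))/36)*cos(2^(1/3)*3^(1/6)*c*(-2^(1/3)*3^(2/3)*(-2*sqrt(3) + 9*sqrt(-4/27 + (27 - 2*sqrt(3)/9)^2) + 243)^(1/3) + 6/(-2*sqrt(3) + 9*sqrt(-4/27 + (27 - 2*sqrt(3)/9)^2) + 243)^(1/3))/36) + C4*exp(c*(-12^(1/3)*(-2*sqrt(3) + sqrt(-12 + (243 - 2*sqrt(3))^2) + 243)^(1/3) - 2*18^(1/3)/(-2*sqrt(3) + sqrt(-12 + (243 - 2*sqrt(3))^2) + 243)^(1/3) + 2*sqrt(3))/18)


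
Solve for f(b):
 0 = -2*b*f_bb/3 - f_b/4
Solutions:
 f(b) = C1 + C2*b^(5/8)


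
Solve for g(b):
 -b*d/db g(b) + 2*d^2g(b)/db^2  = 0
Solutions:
 g(b) = C1 + C2*erfi(b/2)


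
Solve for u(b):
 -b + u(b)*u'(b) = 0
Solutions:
 u(b) = -sqrt(C1 + b^2)
 u(b) = sqrt(C1 + b^2)


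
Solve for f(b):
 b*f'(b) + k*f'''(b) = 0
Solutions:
 f(b) = C1 + Integral(C2*airyai(b*(-1/k)^(1/3)) + C3*airybi(b*(-1/k)^(1/3)), b)


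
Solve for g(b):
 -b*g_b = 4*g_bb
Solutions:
 g(b) = C1 + C2*erf(sqrt(2)*b/4)


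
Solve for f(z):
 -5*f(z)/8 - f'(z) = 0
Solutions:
 f(z) = C1*exp(-5*z/8)


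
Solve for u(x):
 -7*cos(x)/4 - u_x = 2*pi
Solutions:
 u(x) = C1 - 2*pi*x - 7*sin(x)/4


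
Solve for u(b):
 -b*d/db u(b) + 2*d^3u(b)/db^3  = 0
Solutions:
 u(b) = C1 + Integral(C2*airyai(2^(2/3)*b/2) + C3*airybi(2^(2/3)*b/2), b)


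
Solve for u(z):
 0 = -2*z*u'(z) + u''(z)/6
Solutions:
 u(z) = C1 + C2*erfi(sqrt(6)*z)


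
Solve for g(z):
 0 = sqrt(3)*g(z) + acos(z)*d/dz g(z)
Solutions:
 g(z) = C1*exp(-sqrt(3)*Integral(1/acos(z), z))


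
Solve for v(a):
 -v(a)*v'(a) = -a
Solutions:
 v(a) = -sqrt(C1 + a^2)
 v(a) = sqrt(C1 + a^2)


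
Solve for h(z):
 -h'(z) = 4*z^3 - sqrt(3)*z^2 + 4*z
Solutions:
 h(z) = C1 - z^4 + sqrt(3)*z^3/3 - 2*z^2


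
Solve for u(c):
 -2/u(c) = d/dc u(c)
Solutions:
 u(c) = -sqrt(C1 - 4*c)
 u(c) = sqrt(C1 - 4*c)


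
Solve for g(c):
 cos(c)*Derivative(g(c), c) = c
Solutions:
 g(c) = C1 + Integral(c/cos(c), c)


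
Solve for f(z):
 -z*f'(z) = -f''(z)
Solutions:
 f(z) = C1 + C2*erfi(sqrt(2)*z/2)


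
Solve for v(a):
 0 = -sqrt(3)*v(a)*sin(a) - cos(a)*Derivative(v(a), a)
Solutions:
 v(a) = C1*cos(a)^(sqrt(3))


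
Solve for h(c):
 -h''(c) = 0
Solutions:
 h(c) = C1 + C2*c


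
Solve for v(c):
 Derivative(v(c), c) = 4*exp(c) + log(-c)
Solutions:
 v(c) = C1 + c*log(-c) - c + 4*exp(c)


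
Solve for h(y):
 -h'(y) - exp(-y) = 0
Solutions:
 h(y) = C1 + exp(-y)


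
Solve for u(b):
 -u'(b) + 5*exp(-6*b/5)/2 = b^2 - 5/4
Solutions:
 u(b) = C1 - b^3/3 + 5*b/4 - 25*exp(-6*b/5)/12


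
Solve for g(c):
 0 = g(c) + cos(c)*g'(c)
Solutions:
 g(c) = C1*sqrt(sin(c) - 1)/sqrt(sin(c) + 1)


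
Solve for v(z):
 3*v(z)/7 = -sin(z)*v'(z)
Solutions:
 v(z) = C1*(cos(z) + 1)^(3/14)/(cos(z) - 1)^(3/14)


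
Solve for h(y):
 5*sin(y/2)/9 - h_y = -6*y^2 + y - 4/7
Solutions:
 h(y) = C1 + 2*y^3 - y^2/2 + 4*y/7 - 10*cos(y/2)/9


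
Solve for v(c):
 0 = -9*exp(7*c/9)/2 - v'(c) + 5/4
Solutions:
 v(c) = C1 + 5*c/4 - 81*exp(7*c/9)/14


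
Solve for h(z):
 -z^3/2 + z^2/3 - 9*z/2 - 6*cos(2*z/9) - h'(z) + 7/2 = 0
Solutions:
 h(z) = C1 - z^4/8 + z^3/9 - 9*z^2/4 + 7*z/2 - 27*sin(2*z/9)


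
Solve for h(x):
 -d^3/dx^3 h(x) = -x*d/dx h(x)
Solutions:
 h(x) = C1 + Integral(C2*airyai(x) + C3*airybi(x), x)


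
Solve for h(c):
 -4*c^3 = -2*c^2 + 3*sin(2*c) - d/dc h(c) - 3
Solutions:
 h(c) = C1 + c^4 - 2*c^3/3 - 3*c - 3*cos(2*c)/2


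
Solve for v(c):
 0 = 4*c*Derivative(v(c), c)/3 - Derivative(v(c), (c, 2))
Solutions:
 v(c) = C1 + C2*erfi(sqrt(6)*c/3)


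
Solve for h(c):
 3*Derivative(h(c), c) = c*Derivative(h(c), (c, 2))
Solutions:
 h(c) = C1 + C2*c^4


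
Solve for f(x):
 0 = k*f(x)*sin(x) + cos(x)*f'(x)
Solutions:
 f(x) = C1*exp(k*log(cos(x)))


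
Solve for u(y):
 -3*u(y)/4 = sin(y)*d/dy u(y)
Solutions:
 u(y) = C1*(cos(y) + 1)^(3/8)/(cos(y) - 1)^(3/8)


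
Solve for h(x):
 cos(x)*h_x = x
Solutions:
 h(x) = C1 + Integral(x/cos(x), x)


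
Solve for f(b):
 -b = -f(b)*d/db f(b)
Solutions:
 f(b) = -sqrt(C1 + b^2)
 f(b) = sqrt(C1 + b^2)


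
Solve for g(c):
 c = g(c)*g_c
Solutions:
 g(c) = -sqrt(C1 + c^2)
 g(c) = sqrt(C1 + c^2)


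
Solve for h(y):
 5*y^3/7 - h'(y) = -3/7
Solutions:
 h(y) = C1 + 5*y^4/28 + 3*y/7


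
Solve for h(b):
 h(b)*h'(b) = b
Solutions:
 h(b) = -sqrt(C1 + b^2)
 h(b) = sqrt(C1 + b^2)


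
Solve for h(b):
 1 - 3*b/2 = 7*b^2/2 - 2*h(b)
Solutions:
 h(b) = 7*b^2/4 + 3*b/4 - 1/2


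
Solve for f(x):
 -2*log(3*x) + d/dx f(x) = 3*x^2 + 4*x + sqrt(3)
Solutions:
 f(x) = C1 + x^3 + 2*x^2 + 2*x*log(x) - 2*x + sqrt(3)*x + x*log(9)


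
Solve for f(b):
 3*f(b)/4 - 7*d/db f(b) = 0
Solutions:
 f(b) = C1*exp(3*b/28)


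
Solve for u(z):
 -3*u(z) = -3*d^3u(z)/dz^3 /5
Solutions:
 u(z) = C3*exp(5^(1/3)*z) + (C1*sin(sqrt(3)*5^(1/3)*z/2) + C2*cos(sqrt(3)*5^(1/3)*z/2))*exp(-5^(1/3)*z/2)


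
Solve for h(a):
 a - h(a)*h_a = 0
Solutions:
 h(a) = -sqrt(C1 + a^2)
 h(a) = sqrt(C1 + a^2)


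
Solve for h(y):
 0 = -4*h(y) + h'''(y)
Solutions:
 h(y) = C3*exp(2^(2/3)*y) + (C1*sin(2^(2/3)*sqrt(3)*y/2) + C2*cos(2^(2/3)*sqrt(3)*y/2))*exp(-2^(2/3)*y/2)


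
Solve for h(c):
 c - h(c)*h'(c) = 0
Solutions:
 h(c) = -sqrt(C1 + c^2)
 h(c) = sqrt(C1 + c^2)


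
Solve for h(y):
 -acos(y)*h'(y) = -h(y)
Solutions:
 h(y) = C1*exp(Integral(1/acos(y), y))


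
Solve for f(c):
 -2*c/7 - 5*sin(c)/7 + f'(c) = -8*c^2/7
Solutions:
 f(c) = C1 - 8*c^3/21 + c^2/7 - 5*cos(c)/7


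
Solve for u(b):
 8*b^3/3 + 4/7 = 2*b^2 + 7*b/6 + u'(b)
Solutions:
 u(b) = C1 + 2*b^4/3 - 2*b^3/3 - 7*b^2/12 + 4*b/7


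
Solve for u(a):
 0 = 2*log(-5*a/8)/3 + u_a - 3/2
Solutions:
 u(a) = C1 - 2*a*log(-a)/3 + a*(-2*log(5)/3 + 2*log(2) + 13/6)


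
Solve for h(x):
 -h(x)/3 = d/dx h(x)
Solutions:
 h(x) = C1*exp(-x/3)


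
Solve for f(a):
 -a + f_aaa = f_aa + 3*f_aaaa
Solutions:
 f(a) = C1 + C2*a - a^3/6 - a^2/2 + (C3*sin(sqrt(11)*a/6) + C4*cos(sqrt(11)*a/6))*exp(a/6)


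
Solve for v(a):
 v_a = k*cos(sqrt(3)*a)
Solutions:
 v(a) = C1 + sqrt(3)*k*sin(sqrt(3)*a)/3


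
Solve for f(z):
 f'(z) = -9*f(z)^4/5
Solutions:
 f(z) = 5^(1/3)*(1/(C1 + 27*z))^(1/3)
 f(z) = 5^(1/3)*(-3^(2/3) - 3*3^(1/6)*I)*(1/(C1 + 9*z))^(1/3)/6
 f(z) = 5^(1/3)*(-3^(2/3) + 3*3^(1/6)*I)*(1/(C1 + 9*z))^(1/3)/6


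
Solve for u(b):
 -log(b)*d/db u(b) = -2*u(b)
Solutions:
 u(b) = C1*exp(2*li(b))


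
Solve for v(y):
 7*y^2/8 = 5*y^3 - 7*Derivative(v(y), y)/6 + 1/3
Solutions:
 v(y) = C1 + 15*y^4/14 - y^3/4 + 2*y/7


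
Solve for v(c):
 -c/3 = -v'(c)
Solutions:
 v(c) = C1 + c^2/6


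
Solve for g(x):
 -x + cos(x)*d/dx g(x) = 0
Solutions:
 g(x) = C1 + Integral(x/cos(x), x)


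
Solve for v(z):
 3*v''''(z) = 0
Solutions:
 v(z) = C1 + C2*z + C3*z^2 + C4*z^3


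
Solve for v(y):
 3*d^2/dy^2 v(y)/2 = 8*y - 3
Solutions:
 v(y) = C1 + C2*y + 8*y^3/9 - y^2


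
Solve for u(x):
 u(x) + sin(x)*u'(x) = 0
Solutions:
 u(x) = C1*sqrt(cos(x) + 1)/sqrt(cos(x) - 1)


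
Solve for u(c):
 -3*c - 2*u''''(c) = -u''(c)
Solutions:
 u(c) = C1 + C2*c + C3*exp(-sqrt(2)*c/2) + C4*exp(sqrt(2)*c/2) + c^3/2


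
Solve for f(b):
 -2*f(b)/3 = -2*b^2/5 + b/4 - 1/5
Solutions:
 f(b) = 3*b^2/5 - 3*b/8 + 3/10


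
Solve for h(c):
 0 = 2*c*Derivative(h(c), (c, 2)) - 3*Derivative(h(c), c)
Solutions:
 h(c) = C1 + C2*c^(5/2)


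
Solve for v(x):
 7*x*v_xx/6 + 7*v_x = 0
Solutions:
 v(x) = C1 + C2/x^5


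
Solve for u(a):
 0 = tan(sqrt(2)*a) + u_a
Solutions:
 u(a) = C1 + sqrt(2)*log(cos(sqrt(2)*a))/2


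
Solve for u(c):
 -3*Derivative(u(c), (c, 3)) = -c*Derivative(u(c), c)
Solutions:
 u(c) = C1 + Integral(C2*airyai(3^(2/3)*c/3) + C3*airybi(3^(2/3)*c/3), c)


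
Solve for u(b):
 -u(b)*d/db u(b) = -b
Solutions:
 u(b) = -sqrt(C1 + b^2)
 u(b) = sqrt(C1 + b^2)


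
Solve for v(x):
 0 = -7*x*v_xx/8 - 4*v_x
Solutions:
 v(x) = C1 + C2/x^(25/7)


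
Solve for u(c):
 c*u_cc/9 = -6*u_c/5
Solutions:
 u(c) = C1 + C2/c^(49/5)


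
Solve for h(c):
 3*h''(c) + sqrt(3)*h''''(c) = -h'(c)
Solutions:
 h(c) = C1 + C2*exp(c*(-2*2^(1/3)*3^(5/6)/(sqrt(3) + sqrt(3 + 4*sqrt(3)))^(1/3) + 6^(2/3)*(sqrt(3) + sqrt(3 + 4*sqrt(3)))^(1/3))/12)*sin(c*(2*6^(1/3)/(sqrt(3) + sqrt(3 + 4*sqrt(3)))^(1/3) + 2^(2/3)*3^(1/6)*(sqrt(3) + sqrt(3 + 4*sqrt(3)))^(1/3))/4) + C3*exp(c*(-2*2^(1/3)*3^(5/6)/(sqrt(3) + sqrt(3 + 4*sqrt(3)))^(1/3) + 6^(2/3)*(sqrt(3) + sqrt(3 + 4*sqrt(3)))^(1/3))/12)*cos(c*(2*6^(1/3)/(sqrt(3) + sqrt(3 + 4*sqrt(3)))^(1/3) + 2^(2/3)*3^(1/6)*(sqrt(3) + sqrt(3 + 4*sqrt(3)))^(1/3))/4) + C4*exp(-c*(-2*2^(1/3)*3^(5/6)/(sqrt(3) + sqrt(3 + 4*sqrt(3)))^(1/3) + 6^(2/3)*(sqrt(3) + sqrt(3 + 4*sqrt(3)))^(1/3))/6)


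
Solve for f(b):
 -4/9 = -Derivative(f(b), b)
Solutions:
 f(b) = C1 + 4*b/9


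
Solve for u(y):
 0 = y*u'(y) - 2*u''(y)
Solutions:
 u(y) = C1 + C2*erfi(y/2)


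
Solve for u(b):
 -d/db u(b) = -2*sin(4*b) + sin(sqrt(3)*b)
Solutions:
 u(b) = C1 - cos(4*b)/2 + sqrt(3)*cos(sqrt(3)*b)/3


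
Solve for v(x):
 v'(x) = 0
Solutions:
 v(x) = C1


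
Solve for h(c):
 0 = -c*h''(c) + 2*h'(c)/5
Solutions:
 h(c) = C1 + C2*c^(7/5)


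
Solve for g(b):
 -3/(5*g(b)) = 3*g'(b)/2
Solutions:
 g(b) = -sqrt(C1 - 20*b)/5
 g(b) = sqrt(C1 - 20*b)/5


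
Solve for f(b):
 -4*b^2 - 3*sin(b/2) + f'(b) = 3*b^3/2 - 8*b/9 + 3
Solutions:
 f(b) = C1 + 3*b^4/8 + 4*b^3/3 - 4*b^2/9 + 3*b - 6*cos(b/2)


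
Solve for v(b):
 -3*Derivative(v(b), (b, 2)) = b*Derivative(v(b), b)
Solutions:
 v(b) = C1 + C2*erf(sqrt(6)*b/6)


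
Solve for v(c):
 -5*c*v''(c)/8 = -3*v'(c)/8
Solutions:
 v(c) = C1 + C2*c^(8/5)


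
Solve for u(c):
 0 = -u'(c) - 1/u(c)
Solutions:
 u(c) = -sqrt(C1 - 2*c)
 u(c) = sqrt(C1 - 2*c)


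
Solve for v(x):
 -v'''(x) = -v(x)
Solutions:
 v(x) = C3*exp(x) + (C1*sin(sqrt(3)*x/2) + C2*cos(sqrt(3)*x/2))*exp(-x/2)


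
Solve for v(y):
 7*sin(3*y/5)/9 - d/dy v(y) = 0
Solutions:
 v(y) = C1 - 35*cos(3*y/5)/27


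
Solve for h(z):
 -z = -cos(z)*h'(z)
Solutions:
 h(z) = C1 + Integral(z/cos(z), z)


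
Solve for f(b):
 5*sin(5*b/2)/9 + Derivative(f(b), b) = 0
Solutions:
 f(b) = C1 + 2*cos(5*b/2)/9


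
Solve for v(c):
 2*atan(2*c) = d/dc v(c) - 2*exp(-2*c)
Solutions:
 v(c) = C1 + 2*c*atan(2*c) - log(4*c^2 + 1)/2 - exp(-2*c)


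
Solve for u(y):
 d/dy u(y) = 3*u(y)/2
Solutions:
 u(y) = C1*exp(3*y/2)


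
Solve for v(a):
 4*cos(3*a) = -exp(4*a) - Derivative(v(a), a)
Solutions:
 v(a) = C1 - exp(4*a)/4 - 4*sin(3*a)/3


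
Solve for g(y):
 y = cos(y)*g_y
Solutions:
 g(y) = C1 + Integral(y/cos(y), y)


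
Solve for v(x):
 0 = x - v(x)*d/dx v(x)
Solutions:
 v(x) = -sqrt(C1 + x^2)
 v(x) = sqrt(C1 + x^2)


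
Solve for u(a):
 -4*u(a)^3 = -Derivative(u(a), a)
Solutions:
 u(a) = -sqrt(2)*sqrt(-1/(C1 + 4*a))/2
 u(a) = sqrt(2)*sqrt(-1/(C1 + 4*a))/2


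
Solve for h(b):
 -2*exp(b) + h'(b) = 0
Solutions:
 h(b) = C1 + 2*exp(b)


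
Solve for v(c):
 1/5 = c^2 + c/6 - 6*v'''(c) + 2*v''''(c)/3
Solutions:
 v(c) = C1 + C2*c + C3*c^2 + C4*exp(9*c) + c^5/360 + 7*c^4/2592 - 127*c^3/29160


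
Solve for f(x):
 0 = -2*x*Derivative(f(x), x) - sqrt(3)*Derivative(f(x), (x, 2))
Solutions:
 f(x) = C1 + C2*erf(3^(3/4)*x/3)


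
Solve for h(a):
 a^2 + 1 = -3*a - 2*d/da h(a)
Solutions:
 h(a) = C1 - a^3/6 - 3*a^2/4 - a/2


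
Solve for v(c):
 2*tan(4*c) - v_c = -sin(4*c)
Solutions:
 v(c) = C1 - log(cos(4*c))/2 - cos(4*c)/4


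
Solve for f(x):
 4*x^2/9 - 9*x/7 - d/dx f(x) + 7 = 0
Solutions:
 f(x) = C1 + 4*x^3/27 - 9*x^2/14 + 7*x


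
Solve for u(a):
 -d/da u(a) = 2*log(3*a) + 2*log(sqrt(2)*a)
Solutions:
 u(a) = C1 - 4*a*log(a) - a*log(18) + 4*a


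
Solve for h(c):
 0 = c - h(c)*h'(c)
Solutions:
 h(c) = -sqrt(C1 + c^2)
 h(c) = sqrt(C1 + c^2)


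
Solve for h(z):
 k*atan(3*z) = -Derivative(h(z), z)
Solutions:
 h(z) = C1 - k*(z*atan(3*z) - log(9*z^2 + 1)/6)


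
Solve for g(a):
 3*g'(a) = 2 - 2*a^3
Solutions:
 g(a) = C1 - a^4/6 + 2*a/3


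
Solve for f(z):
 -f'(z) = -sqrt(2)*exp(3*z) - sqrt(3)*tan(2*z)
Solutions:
 f(z) = C1 + sqrt(2)*exp(3*z)/3 - sqrt(3)*log(cos(2*z))/2


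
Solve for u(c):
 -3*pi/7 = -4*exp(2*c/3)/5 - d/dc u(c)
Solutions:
 u(c) = C1 + 3*pi*c/7 - 6*exp(2*c/3)/5


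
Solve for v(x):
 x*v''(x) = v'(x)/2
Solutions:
 v(x) = C1 + C2*x^(3/2)


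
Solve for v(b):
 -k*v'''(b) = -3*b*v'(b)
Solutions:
 v(b) = C1 + Integral(C2*airyai(3^(1/3)*b*(1/k)^(1/3)) + C3*airybi(3^(1/3)*b*(1/k)^(1/3)), b)


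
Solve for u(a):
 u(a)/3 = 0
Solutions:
 u(a) = 0


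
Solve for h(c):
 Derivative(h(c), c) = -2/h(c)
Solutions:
 h(c) = -sqrt(C1 - 4*c)
 h(c) = sqrt(C1 - 4*c)


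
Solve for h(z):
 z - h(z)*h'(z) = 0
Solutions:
 h(z) = -sqrt(C1 + z^2)
 h(z) = sqrt(C1 + z^2)


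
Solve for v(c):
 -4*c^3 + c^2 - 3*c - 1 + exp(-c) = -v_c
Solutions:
 v(c) = C1 + c^4 - c^3/3 + 3*c^2/2 + c + exp(-c)


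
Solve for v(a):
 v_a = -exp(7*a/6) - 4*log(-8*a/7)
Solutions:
 v(a) = C1 - 4*a*log(-a) + 4*a*(-3*log(2) + 1 + log(7)) - 6*exp(7*a/6)/7


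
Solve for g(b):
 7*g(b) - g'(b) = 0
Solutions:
 g(b) = C1*exp(7*b)


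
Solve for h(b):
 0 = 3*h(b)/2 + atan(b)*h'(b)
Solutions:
 h(b) = C1*exp(-3*Integral(1/atan(b), b)/2)


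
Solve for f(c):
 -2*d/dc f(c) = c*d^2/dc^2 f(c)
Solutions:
 f(c) = C1 + C2/c


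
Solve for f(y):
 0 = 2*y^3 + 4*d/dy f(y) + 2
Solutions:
 f(y) = C1 - y^4/8 - y/2


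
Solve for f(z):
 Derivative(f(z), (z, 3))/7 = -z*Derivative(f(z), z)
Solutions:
 f(z) = C1 + Integral(C2*airyai(-7^(1/3)*z) + C3*airybi(-7^(1/3)*z), z)


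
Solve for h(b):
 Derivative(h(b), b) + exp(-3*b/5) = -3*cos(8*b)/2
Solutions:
 h(b) = C1 - 3*sin(8*b)/16 + 5*exp(-3*b/5)/3


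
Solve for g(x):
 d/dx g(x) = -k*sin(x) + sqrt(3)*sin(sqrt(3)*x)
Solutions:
 g(x) = C1 + k*cos(x) - cos(sqrt(3)*x)


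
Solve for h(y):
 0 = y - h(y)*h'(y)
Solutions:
 h(y) = -sqrt(C1 + y^2)
 h(y) = sqrt(C1 + y^2)


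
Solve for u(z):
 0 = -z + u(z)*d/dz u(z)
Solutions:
 u(z) = -sqrt(C1 + z^2)
 u(z) = sqrt(C1 + z^2)


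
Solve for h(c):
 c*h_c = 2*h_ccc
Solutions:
 h(c) = C1 + Integral(C2*airyai(2^(2/3)*c/2) + C3*airybi(2^(2/3)*c/2), c)


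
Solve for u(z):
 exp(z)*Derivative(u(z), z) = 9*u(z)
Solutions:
 u(z) = C1*exp(-9*exp(-z))


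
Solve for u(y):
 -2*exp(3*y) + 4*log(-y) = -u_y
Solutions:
 u(y) = C1 - 4*y*log(-y) + 4*y + 2*exp(3*y)/3


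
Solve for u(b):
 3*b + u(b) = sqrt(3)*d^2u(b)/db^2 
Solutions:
 u(b) = C1*exp(-3^(3/4)*b/3) + C2*exp(3^(3/4)*b/3) - 3*b


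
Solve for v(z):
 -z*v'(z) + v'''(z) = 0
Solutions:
 v(z) = C1 + Integral(C2*airyai(z) + C3*airybi(z), z)


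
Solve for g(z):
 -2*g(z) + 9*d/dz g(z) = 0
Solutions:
 g(z) = C1*exp(2*z/9)


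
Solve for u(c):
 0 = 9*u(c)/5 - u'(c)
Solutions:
 u(c) = C1*exp(9*c/5)


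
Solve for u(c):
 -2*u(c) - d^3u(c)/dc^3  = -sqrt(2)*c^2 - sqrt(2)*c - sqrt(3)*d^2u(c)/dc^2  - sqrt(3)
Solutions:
 u(c) = C1*exp(c*(3^(2/3)/(-sqrt(3) + sqrt(-3 + (9 - sqrt(3))^2) + 9)^(1/3) + 2*sqrt(3) + 3^(1/3)*(-sqrt(3) + sqrt(-3 + (9 - sqrt(3))^2) + 9)^(1/3))/6)*sin(3^(1/6)*c*(-3^(2/3)*(-sqrt(3) + sqrt(-3 + (9 - sqrt(3))^2) + 9)^(1/3) + 3/(-sqrt(3) + sqrt(-3 + (9 - sqrt(3))^2) + 9)^(1/3))/6) + C2*exp(c*(3^(2/3)/(-sqrt(3) + sqrt(-3 + (9 - sqrt(3))^2) + 9)^(1/3) + 2*sqrt(3) + 3^(1/3)*(-sqrt(3) + sqrt(-3 + (9 - sqrt(3))^2) + 9)^(1/3))/6)*cos(3^(1/6)*c*(-3^(2/3)*(-sqrt(3) + sqrt(-3 + (9 - sqrt(3))^2) + 9)^(1/3) + 3/(-sqrt(3) + sqrt(-3 + (9 - sqrt(3))^2) + 9)^(1/3))/6) + C3*exp(c*(-3^(1/3)*(-sqrt(3) + sqrt(-3 + (9 - sqrt(3))^2) + 9)^(1/3) - 3^(2/3)/(-sqrt(3) + sqrt(-3 + (9 - sqrt(3))^2) + 9)^(1/3) + sqrt(3))/3) + sqrt(2)*c^2/2 + sqrt(2)*c/2 + sqrt(3)/2 + sqrt(6)/2


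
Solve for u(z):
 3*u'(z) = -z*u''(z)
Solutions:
 u(z) = C1 + C2/z^2


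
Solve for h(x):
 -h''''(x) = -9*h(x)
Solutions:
 h(x) = C1*exp(-sqrt(3)*x) + C2*exp(sqrt(3)*x) + C3*sin(sqrt(3)*x) + C4*cos(sqrt(3)*x)


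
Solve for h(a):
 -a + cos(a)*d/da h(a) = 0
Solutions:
 h(a) = C1 + Integral(a/cos(a), a)


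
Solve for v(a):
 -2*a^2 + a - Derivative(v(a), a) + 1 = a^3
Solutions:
 v(a) = C1 - a^4/4 - 2*a^3/3 + a^2/2 + a


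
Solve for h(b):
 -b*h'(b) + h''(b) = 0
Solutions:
 h(b) = C1 + C2*erfi(sqrt(2)*b/2)


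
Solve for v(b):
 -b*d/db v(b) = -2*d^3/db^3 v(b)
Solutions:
 v(b) = C1 + Integral(C2*airyai(2^(2/3)*b/2) + C3*airybi(2^(2/3)*b/2), b)


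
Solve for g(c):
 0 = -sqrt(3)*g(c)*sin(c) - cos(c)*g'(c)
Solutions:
 g(c) = C1*cos(c)^(sqrt(3))


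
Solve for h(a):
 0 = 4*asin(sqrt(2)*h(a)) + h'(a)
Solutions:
 Integral(1/asin(sqrt(2)*_y), (_y, h(a))) = C1 - 4*a


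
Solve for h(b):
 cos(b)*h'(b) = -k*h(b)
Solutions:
 h(b) = C1*exp(k*(log(sin(b) - 1) - log(sin(b) + 1))/2)


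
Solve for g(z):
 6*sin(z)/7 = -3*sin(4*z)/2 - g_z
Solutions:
 g(z) = C1 + 6*cos(z)/7 + 3*cos(4*z)/8


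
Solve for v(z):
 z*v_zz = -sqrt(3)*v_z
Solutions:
 v(z) = C1 + C2*z^(1 - sqrt(3))


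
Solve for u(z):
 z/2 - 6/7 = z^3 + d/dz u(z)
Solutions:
 u(z) = C1 - z^4/4 + z^2/4 - 6*z/7


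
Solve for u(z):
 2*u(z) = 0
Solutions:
 u(z) = 0


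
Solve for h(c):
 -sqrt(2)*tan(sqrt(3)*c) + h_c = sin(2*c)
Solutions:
 h(c) = C1 - sqrt(6)*log(cos(sqrt(3)*c))/3 - cos(2*c)/2


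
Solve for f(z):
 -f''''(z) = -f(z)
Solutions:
 f(z) = C1*exp(-z) + C2*exp(z) + C3*sin(z) + C4*cos(z)


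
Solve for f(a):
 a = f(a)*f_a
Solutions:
 f(a) = -sqrt(C1 + a^2)
 f(a) = sqrt(C1 + a^2)


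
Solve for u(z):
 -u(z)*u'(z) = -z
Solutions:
 u(z) = -sqrt(C1 + z^2)
 u(z) = sqrt(C1 + z^2)


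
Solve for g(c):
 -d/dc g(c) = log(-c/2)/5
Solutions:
 g(c) = C1 - c*log(-c)/5 + c*(log(2) + 1)/5


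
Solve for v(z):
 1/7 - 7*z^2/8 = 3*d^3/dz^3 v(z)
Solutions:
 v(z) = C1 + C2*z + C3*z^2 - 7*z^5/1440 + z^3/126


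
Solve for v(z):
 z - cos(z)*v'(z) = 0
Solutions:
 v(z) = C1 + Integral(z/cos(z), z)


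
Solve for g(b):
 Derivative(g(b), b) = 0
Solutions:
 g(b) = C1


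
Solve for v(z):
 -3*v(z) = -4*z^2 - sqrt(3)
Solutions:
 v(z) = 4*z^2/3 + sqrt(3)/3


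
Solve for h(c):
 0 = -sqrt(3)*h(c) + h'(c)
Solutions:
 h(c) = C1*exp(sqrt(3)*c)


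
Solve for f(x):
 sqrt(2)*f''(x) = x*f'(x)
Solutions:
 f(x) = C1 + C2*erfi(2^(1/4)*x/2)


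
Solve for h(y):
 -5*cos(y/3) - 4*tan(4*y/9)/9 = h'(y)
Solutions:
 h(y) = C1 + log(cos(4*y/9)) - 15*sin(y/3)


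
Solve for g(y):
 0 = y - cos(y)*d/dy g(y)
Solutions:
 g(y) = C1 + Integral(y/cos(y), y)


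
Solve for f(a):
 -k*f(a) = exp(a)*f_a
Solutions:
 f(a) = C1*exp(k*exp(-a))


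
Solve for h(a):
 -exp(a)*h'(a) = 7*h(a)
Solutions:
 h(a) = C1*exp(7*exp(-a))


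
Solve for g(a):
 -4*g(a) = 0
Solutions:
 g(a) = 0


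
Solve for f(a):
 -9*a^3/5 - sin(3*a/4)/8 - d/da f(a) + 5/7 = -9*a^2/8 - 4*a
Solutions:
 f(a) = C1 - 9*a^4/20 + 3*a^3/8 + 2*a^2 + 5*a/7 + cos(3*a/4)/6


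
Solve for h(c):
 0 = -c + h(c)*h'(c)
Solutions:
 h(c) = -sqrt(C1 + c^2)
 h(c) = sqrt(C1 + c^2)


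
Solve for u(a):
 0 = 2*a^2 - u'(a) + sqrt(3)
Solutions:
 u(a) = C1 + 2*a^3/3 + sqrt(3)*a


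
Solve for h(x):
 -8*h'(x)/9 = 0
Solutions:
 h(x) = C1


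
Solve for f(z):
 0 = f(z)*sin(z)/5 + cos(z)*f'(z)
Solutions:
 f(z) = C1*cos(z)^(1/5)


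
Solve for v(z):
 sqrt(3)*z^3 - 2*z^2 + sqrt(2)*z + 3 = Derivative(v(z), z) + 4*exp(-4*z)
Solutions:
 v(z) = C1 + sqrt(3)*z^4/4 - 2*z^3/3 + sqrt(2)*z^2/2 + 3*z + exp(-4*z)


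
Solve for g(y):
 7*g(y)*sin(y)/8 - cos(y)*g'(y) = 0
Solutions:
 g(y) = C1/cos(y)^(7/8)


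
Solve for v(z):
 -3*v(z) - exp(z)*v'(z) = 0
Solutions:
 v(z) = C1*exp(3*exp(-z))


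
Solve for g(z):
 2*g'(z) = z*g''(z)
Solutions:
 g(z) = C1 + C2*z^3


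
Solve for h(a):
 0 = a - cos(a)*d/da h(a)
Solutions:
 h(a) = C1 + Integral(a/cos(a), a)


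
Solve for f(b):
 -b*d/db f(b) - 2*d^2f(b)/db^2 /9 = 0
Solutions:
 f(b) = C1 + C2*erf(3*b/2)


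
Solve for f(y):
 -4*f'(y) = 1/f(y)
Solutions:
 f(y) = -sqrt(C1 - 2*y)/2
 f(y) = sqrt(C1 - 2*y)/2


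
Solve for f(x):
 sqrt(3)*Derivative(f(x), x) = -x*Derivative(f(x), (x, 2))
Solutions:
 f(x) = C1 + C2*x^(1 - sqrt(3))


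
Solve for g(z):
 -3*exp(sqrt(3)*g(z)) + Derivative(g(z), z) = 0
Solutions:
 g(z) = sqrt(3)*(2*log(-1/(C1 + 3*z)) - log(3))/6


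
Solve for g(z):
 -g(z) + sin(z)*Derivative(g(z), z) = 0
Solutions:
 g(z) = C1*sqrt(cos(z) - 1)/sqrt(cos(z) + 1)


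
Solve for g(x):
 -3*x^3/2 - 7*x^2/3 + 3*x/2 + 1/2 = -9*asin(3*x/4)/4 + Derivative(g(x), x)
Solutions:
 g(x) = C1 - 3*x^4/8 - 7*x^3/9 + 3*x^2/4 + 9*x*asin(3*x/4)/4 + x/2 + 3*sqrt(16 - 9*x^2)/4


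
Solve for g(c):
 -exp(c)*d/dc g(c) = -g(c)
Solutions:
 g(c) = C1*exp(-exp(-c))


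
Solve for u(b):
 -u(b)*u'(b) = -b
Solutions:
 u(b) = -sqrt(C1 + b^2)
 u(b) = sqrt(C1 + b^2)


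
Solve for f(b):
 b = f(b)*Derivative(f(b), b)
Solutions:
 f(b) = -sqrt(C1 + b^2)
 f(b) = sqrt(C1 + b^2)


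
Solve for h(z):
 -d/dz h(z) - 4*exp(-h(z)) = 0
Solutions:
 h(z) = log(C1 - 4*z)


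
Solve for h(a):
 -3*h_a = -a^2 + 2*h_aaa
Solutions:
 h(a) = C1 + C2*sin(sqrt(6)*a/2) + C3*cos(sqrt(6)*a/2) + a^3/9 - 4*a/9


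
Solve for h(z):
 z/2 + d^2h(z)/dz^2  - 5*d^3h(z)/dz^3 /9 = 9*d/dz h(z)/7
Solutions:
 h(z) = C1 + 7*z^2/36 + 49*z/162 + (C2*sin(9*sqrt(91)*z/70) + C3*cos(9*sqrt(91)*z/70))*exp(9*z/10)


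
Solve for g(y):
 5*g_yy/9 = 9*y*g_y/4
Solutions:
 g(y) = C1 + C2*erfi(9*sqrt(10)*y/20)


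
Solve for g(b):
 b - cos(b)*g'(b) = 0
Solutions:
 g(b) = C1 + Integral(b/cos(b), b)


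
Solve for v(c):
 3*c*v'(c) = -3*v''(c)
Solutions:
 v(c) = C1 + C2*erf(sqrt(2)*c/2)


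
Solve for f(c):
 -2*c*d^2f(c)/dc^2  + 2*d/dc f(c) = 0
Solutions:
 f(c) = C1 + C2*c^2


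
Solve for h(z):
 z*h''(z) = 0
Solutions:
 h(z) = C1 + C2*z


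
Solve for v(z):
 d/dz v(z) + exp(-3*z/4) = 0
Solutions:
 v(z) = C1 + 4*exp(-3*z/4)/3


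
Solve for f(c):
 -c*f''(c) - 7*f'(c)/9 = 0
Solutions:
 f(c) = C1 + C2*c^(2/9)


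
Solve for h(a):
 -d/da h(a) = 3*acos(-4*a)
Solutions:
 h(a) = C1 - 3*a*acos(-4*a) - 3*sqrt(1 - 16*a^2)/4


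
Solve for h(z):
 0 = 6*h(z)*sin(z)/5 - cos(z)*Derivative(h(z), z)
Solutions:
 h(z) = C1/cos(z)^(6/5)


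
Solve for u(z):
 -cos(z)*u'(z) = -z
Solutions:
 u(z) = C1 + Integral(z/cos(z), z)


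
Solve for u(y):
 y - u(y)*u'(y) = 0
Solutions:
 u(y) = -sqrt(C1 + y^2)
 u(y) = sqrt(C1 + y^2)


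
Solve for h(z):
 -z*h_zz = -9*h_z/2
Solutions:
 h(z) = C1 + C2*z^(11/2)


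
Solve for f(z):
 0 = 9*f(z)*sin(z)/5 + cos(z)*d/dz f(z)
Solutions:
 f(z) = C1*cos(z)^(9/5)


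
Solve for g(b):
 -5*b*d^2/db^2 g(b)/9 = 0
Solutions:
 g(b) = C1 + C2*b


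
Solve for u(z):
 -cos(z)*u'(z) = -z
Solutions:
 u(z) = C1 + Integral(z/cos(z), z)


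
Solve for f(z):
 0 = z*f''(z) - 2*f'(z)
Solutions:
 f(z) = C1 + C2*z^3


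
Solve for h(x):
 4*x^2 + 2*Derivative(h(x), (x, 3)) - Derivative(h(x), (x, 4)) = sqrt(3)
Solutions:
 h(x) = C1 + C2*x + C3*x^2 + C4*exp(2*x) - x^5/30 - x^4/12 + x^3*(-2 + sqrt(3))/12


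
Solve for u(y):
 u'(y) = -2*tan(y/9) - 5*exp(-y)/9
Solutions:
 u(y) = C1 - 9*log(tan(y/9)^2 + 1) + 5*exp(-y)/9


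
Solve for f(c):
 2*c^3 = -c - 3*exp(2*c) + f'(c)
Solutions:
 f(c) = C1 + c^4/2 + c^2/2 + 3*exp(2*c)/2


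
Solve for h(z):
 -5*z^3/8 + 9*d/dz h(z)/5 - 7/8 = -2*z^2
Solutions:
 h(z) = C1 + 25*z^4/288 - 10*z^3/27 + 35*z/72


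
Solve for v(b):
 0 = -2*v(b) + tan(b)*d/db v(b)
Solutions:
 v(b) = C1*sin(b)^2


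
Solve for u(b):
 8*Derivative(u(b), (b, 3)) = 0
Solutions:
 u(b) = C1 + C2*b + C3*b^2


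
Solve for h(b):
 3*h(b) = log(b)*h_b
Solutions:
 h(b) = C1*exp(3*li(b))


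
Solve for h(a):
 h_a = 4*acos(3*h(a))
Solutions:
 Integral(1/acos(3*_y), (_y, h(a))) = C1 + 4*a


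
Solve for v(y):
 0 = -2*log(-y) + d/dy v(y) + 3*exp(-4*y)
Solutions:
 v(y) = C1 + 2*y*log(-y) - 2*y + 3*exp(-4*y)/4


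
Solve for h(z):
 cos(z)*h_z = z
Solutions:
 h(z) = C1 + Integral(z/cos(z), z)


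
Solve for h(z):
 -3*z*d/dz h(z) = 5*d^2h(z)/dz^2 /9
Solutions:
 h(z) = C1 + C2*erf(3*sqrt(30)*z/10)


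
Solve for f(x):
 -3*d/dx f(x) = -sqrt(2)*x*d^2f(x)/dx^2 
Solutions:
 f(x) = C1 + C2*x^(1 + 3*sqrt(2)/2)


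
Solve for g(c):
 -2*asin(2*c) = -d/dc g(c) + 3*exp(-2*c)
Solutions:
 g(c) = C1 + 2*c*asin(2*c) + sqrt(1 - 4*c^2) - 3*exp(-2*c)/2


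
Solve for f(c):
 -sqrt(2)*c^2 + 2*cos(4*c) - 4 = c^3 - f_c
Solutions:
 f(c) = C1 + c^4/4 + sqrt(2)*c^3/3 + 4*c - sin(4*c)/2


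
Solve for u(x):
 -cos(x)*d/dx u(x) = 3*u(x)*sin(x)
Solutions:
 u(x) = C1*cos(x)^3


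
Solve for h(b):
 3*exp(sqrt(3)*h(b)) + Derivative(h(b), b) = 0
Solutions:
 h(b) = sqrt(3)*(2*log(1/(C1 + 3*b)) - log(3))/6


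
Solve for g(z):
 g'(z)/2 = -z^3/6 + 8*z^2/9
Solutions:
 g(z) = C1 - z^4/12 + 16*z^3/27


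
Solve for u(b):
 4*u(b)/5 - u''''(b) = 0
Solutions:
 u(b) = C1*exp(-sqrt(2)*5^(3/4)*b/5) + C2*exp(sqrt(2)*5^(3/4)*b/5) + C3*sin(sqrt(2)*5^(3/4)*b/5) + C4*cos(sqrt(2)*5^(3/4)*b/5)


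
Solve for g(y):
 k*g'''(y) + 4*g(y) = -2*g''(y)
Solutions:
 g(y) = C1*exp(-y*(2^(1/3)*(sqrt(((27 + 4/k^2)^2 - 16/k^4)/k^2) + 27/k + 4/k^3)^(1/3) + 2/k + 2*2^(2/3)/(k^2*(sqrt(((27 + 4/k^2)^2 - 16/k^4)/k^2) + 27/k + 4/k^3)^(1/3)))/3) + C2*exp(y*(2^(1/3)*(sqrt(((27 + 4/k^2)^2 - 16/k^4)/k^2) + 27/k + 4/k^3)^(1/3) - 2^(1/3)*sqrt(3)*I*(sqrt(((27 + 4/k^2)^2 - 16/k^4)/k^2) + 27/k + 4/k^3)^(1/3) - 4/k - 8*2^(2/3)/(k^2*(-1 + sqrt(3)*I)*(sqrt(((27 + 4/k^2)^2 - 16/k^4)/k^2) + 27/k + 4/k^3)^(1/3)))/6) + C3*exp(y*(2^(1/3)*(sqrt(((27 + 4/k^2)^2 - 16/k^4)/k^2) + 27/k + 4/k^3)^(1/3) + 2^(1/3)*sqrt(3)*I*(sqrt(((27 + 4/k^2)^2 - 16/k^4)/k^2) + 27/k + 4/k^3)^(1/3) - 4/k + 8*2^(2/3)/(k^2*(1 + sqrt(3)*I)*(sqrt(((27 + 4/k^2)^2 - 16/k^4)/k^2) + 27/k + 4/k^3)^(1/3)))/6)


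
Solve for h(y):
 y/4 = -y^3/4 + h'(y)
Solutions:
 h(y) = C1 + y^4/16 + y^2/8


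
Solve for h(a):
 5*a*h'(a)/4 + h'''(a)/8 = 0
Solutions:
 h(a) = C1 + Integral(C2*airyai(-10^(1/3)*a) + C3*airybi(-10^(1/3)*a), a)


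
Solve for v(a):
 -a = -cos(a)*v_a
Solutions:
 v(a) = C1 + Integral(a/cos(a), a)


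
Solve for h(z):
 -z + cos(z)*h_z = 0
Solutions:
 h(z) = C1 + Integral(z/cos(z), z)


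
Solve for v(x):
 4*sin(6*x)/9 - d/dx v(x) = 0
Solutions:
 v(x) = C1 - 2*cos(6*x)/27


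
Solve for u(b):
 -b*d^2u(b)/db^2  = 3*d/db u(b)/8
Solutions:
 u(b) = C1 + C2*b^(5/8)


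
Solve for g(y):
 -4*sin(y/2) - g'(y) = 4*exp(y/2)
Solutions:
 g(y) = C1 - 8*exp(y/2) + 8*cos(y/2)


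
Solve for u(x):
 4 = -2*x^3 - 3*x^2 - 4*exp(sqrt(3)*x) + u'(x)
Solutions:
 u(x) = C1 + x^4/2 + x^3 + 4*x + 4*sqrt(3)*exp(sqrt(3)*x)/3


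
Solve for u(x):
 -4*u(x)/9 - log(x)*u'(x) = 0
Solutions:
 u(x) = C1*exp(-4*li(x)/9)


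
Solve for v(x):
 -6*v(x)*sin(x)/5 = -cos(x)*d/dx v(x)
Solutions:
 v(x) = C1/cos(x)^(6/5)


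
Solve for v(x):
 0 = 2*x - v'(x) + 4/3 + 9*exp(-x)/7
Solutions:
 v(x) = C1 + x^2 + 4*x/3 - 9*exp(-x)/7


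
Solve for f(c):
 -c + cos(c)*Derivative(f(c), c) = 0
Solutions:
 f(c) = C1 + Integral(c/cos(c), c)


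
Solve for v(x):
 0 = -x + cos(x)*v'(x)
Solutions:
 v(x) = C1 + Integral(x/cos(x), x)


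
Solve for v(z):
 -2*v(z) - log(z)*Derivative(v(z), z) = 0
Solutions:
 v(z) = C1*exp(-2*li(z))


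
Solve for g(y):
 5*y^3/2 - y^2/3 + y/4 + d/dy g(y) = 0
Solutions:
 g(y) = C1 - 5*y^4/8 + y^3/9 - y^2/8


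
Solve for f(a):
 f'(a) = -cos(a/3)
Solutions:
 f(a) = C1 - 3*sin(a/3)


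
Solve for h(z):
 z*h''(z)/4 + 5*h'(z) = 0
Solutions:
 h(z) = C1 + C2/z^19


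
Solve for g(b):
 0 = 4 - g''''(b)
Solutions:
 g(b) = C1 + C2*b + C3*b^2 + C4*b^3 + b^4/6


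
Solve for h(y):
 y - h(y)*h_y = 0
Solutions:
 h(y) = -sqrt(C1 + y^2)
 h(y) = sqrt(C1 + y^2)


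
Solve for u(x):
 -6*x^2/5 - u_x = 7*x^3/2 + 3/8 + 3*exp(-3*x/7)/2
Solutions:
 u(x) = C1 - 7*x^4/8 - 2*x^3/5 - 3*x/8 + 7*exp(-3*x/7)/2


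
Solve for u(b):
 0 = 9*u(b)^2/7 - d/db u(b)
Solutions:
 u(b) = -7/(C1 + 9*b)


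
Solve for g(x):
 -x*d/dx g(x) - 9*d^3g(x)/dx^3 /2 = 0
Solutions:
 g(x) = C1 + Integral(C2*airyai(-6^(1/3)*x/3) + C3*airybi(-6^(1/3)*x/3), x)


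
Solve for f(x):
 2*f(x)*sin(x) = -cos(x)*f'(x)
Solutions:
 f(x) = C1*cos(x)^2


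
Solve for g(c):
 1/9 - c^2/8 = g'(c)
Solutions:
 g(c) = C1 - c^3/24 + c/9


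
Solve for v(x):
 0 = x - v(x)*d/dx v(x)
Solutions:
 v(x) = -sqrt(C1 + x^2)
 v(x) = sqrt(C1 + x^2)


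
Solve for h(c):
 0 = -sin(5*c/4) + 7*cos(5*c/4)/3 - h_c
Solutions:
 h(c) = C1 + 28*sin(5*c/4)/15 + 4*cos(5*c/4)/5


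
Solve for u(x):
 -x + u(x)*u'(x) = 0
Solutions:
 u(x) = -sqrt(C1 + x^2)
 u(x) = sqrt(C1 + x^2)


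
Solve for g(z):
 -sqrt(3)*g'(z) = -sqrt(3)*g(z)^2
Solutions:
 g(z) = -1/(C1 + z)


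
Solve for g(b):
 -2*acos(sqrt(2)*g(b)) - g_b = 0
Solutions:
 Integral(1/acos(sqrt(2)*_y), (_y, g(b))) = C1 - 2*b


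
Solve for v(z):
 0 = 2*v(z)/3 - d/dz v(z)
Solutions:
 v(z) = C1*exp(2*z/3)


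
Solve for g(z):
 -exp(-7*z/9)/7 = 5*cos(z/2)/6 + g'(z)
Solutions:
 g(z) = C1 - 5*sin(z/2)/3 + 9*exp(-7*z/9)/49


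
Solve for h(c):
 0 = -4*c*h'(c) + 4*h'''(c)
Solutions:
 h(c) = C1 + Integral(C2*airyai(c) + C3*airybi(c), c)


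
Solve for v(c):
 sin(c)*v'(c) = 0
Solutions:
 v(c) = C1


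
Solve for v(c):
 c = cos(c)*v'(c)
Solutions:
 v(c) = C1 + Integral(c/cos(c), c)


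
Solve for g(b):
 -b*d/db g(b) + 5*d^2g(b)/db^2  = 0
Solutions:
 g(b) = C1 + C2*erfi(sqrt(10)*b/10)


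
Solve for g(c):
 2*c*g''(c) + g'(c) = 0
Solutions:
 g(c) = C1 + C2*sqrt(c)


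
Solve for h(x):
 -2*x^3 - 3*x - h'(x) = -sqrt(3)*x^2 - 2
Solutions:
 h(x) = C1 - x^4/2 + sqrt(3)*x^3/3 - 3*x^2/2 + 2*x


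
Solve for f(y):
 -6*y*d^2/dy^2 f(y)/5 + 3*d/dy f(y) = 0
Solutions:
 f(y) = C1 + C2*y^(7/2)


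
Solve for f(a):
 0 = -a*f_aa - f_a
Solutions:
 f(a) = C1 + C2*log(a)


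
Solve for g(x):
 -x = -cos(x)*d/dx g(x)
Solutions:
 g(x) = C1 + Integral(x/cos(x), x)


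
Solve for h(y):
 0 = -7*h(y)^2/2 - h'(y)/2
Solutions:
 h(y) = 1/(C1 + 7*y)


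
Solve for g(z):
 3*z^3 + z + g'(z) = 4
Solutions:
 g(z) = C1 - 3*z^4/4 - z^2/2 + 4*z


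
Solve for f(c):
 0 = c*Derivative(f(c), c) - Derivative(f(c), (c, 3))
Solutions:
 f(c) = C1 + Integral(C2*airyai(c) + C3*airybi(c), c)


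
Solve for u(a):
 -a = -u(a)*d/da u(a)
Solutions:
 u(a) = -sqrt(C1 + a^2)
 u(a) = sqrt(C1 + a^2)


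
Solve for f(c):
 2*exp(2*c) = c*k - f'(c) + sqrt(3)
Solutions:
 f(c) = C1 + c^2*k/2 + sqrt(3)*c - exp(2*c)


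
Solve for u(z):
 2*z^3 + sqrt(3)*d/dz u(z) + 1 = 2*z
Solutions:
 u(z) = C1 - sqrt(3)*z^4/6 + sqrt(3)*z^2/3 - sqrt(3)*z/3


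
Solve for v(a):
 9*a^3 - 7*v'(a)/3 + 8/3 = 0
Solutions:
 v(a) = C1 + 27*a^4/28 + 8*a/7


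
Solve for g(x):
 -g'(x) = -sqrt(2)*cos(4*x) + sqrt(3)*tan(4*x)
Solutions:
 g(x) = C1 + sqrt(3)*log(cos(4*x))/4 + sqrt(2)*sin(4*x)/4


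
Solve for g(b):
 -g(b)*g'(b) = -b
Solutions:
 g(b) = -sqrt(C1 + b^2)
 g(b) = sqrt(C1 + b^2)


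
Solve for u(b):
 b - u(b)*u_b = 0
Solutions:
 u(b) = -sqrt(C1 + b^2)
 u(b) = sqrt(C1 + b^2)


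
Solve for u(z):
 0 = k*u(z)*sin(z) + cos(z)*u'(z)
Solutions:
 u(z) = C1*exp(k*log(cos(z)))


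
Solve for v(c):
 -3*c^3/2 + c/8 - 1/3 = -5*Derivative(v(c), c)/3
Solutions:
 v(c) = C1 + 9*c^4/40 - 3*c^2/80 + c/5


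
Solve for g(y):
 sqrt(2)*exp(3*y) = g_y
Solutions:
 g(y) = C1 + sqrt(2)*exp(3*y)/3


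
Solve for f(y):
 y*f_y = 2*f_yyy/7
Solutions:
 f(y) = C1 + Integral(C2*airyai(2^(2/3)*7^(1/3)*y/2) + C3*airybi(2^(2/3)*7^(1/3)*y/2), y)


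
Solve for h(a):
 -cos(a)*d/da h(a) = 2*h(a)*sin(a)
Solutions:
 h(a) = C1*cos(a)^2


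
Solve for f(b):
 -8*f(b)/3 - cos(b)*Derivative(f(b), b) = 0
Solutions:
 f(b) = C1*(sin(b) - 1)^(4/3)/(sin(b) + 1)^(4/3)


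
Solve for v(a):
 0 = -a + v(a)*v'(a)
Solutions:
 v(a) = -sqrt(C1 + a^2)
 v(a) = sqrt(C1 + a^2)


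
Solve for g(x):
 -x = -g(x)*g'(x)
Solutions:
 g(x) = -sqrt(C1 + x^2)
 g(x) = sqrt(C1 + x^2)


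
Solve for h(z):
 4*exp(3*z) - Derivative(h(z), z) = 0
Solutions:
 h(z) = C1 + 4*exp(3*z)/3
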